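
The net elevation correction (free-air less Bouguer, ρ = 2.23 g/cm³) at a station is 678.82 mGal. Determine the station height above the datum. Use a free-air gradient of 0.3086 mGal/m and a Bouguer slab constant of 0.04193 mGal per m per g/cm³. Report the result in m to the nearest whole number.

Combined gradient = 0.3086 − 0.04193 × 2.23 = 0.2150961 mGal/m
h = 678.82 / 0.2150961 = 3155.89 m

3156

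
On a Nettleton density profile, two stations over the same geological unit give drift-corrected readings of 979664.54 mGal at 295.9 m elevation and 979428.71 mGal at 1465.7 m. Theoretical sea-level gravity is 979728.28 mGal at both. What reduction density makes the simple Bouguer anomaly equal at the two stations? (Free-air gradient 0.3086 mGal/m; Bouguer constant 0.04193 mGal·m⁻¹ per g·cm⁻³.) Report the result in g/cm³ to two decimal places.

Δg_obs = 979428.71 − 979664.54 = -235.83 mGal over Δh = 1465.7 − 295.9 = 1169.8 m
Equal Bouguer anomalies ⇒ Δg_obs + (0.3086 − 0.04193ρ)·Δh = 0
0.3086 − 0.04193ρ = −Δg_obs/Δh = 0.20160
ρ = (0.3086 − 0.20160) / 0.04193 = 2.55 g/cm³

2.55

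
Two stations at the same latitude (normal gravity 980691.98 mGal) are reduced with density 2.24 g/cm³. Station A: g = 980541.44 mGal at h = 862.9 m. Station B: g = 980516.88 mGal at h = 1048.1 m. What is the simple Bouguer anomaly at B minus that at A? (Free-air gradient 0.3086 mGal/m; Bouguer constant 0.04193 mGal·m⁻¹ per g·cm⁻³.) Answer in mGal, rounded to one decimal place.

Δg_SB(A) = 980541.44 − 980691.98 + 0.3086×862.9 − 0.04193×2.24×862.9 = 34.70 mGal
Δg_SB(B) = 980516.88 − 980691.98 + 0.3086×1048.1 − 0.04193×2.24×1048.1 = 49.90 mGal
Difference = 49.90 − (34.70) = 15.20 mGal

15.2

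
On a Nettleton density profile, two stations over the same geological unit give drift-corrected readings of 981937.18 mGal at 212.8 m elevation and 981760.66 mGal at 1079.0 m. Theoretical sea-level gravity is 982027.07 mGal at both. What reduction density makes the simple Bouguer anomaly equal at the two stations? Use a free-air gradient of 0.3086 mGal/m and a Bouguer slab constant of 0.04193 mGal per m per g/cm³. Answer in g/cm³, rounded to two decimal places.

Δg_obs = 981760.66 − 981937.18 = -176.52 mGal over Δh = 1079.0 − 212.8 = 866.2 m
Equal Bouguer anomalies ⇒ Δg_obs + (0.3086 − 0.04193ρ)·Δh = 0
0.3086 − 0.04193ρ = −Δg_obs/Δh = 0.20379
ρ = (0.3086 − 0.20379) / 0.04193 = 2.50 g/cm³

2.50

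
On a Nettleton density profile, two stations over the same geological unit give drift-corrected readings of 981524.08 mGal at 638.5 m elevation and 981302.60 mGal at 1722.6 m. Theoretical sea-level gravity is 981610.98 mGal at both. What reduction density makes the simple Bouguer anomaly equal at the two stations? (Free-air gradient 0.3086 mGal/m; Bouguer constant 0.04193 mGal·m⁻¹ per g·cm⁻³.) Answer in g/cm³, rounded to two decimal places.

Δg_obs = 981302.60 − 981524.08 = -221.48 mGal over Δh = 1722.6 − 638.5 = 1084.1 m
Equal Bouguer anomalies ⇒ Δg_obs + (0.3086 − 0.04193ρ)·Δh = 0
0.3086 − 0.04193ρ = −Δg_obs/Δh = 0.20430
ρ = (0.3086 − 0.20430) / 0.04193 = 2.49 g/cm³

2.49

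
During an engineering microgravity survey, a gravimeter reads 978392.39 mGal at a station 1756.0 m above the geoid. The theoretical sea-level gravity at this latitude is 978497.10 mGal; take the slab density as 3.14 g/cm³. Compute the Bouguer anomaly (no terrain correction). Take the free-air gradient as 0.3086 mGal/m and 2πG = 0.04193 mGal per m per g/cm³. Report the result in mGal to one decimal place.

Free-air correction = 0.3086 × 1756.0 = 541.90 mGal
Free-air anomaly = 978392.39 − 978497.10 + (541.90) = 437.19 mGal
Bouguer slab correction = 0.04193 × 3.14 × 1756.0 = 231.20 mGal
Simple Bouguer anomaly = 437.19 − (231.20) = 205.99 mGal

206.0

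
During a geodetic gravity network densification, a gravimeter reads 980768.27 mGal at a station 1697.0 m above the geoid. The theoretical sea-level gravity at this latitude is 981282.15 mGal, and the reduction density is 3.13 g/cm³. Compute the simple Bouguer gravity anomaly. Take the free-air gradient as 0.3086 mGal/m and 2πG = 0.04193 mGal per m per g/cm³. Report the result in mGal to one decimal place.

-212.9

Free-air correction = 0.3086 × 1697.0 = 523.69 mGal
Free-air anomaly = 980768.27 − 981282.15 + (523.69) = 9.81 mGal
Bouguer slab correction = 0.04193 × 3.13 × 1697.0 = 222.72 mGal
Simple Bouguer anomaly = 9.81 − (222.72) = -212.91 mGal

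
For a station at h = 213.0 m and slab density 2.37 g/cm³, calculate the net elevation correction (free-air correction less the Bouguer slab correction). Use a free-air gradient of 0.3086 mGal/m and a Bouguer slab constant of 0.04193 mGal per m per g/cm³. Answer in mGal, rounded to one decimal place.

Combined gradient = 0.3086 − 0.04193 × 2.37 = 0.2092259 mGal/m
Combined elevation correction = 0.2092259 × 213.0 = 44.6 mGal

44.6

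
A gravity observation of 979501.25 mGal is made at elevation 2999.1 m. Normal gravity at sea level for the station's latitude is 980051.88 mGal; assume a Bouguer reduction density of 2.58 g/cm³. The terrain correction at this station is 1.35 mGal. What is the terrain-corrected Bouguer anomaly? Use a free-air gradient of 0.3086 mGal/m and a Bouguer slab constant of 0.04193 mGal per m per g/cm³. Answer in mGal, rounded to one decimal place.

51.8

Free-air correction = 0.3086 × 2999.1 = 925.52 mGal
Free-air anomaly = 979501.25 − 980051.88 + (925.52) = 374.89 mGal
Bouguer slab correction = 0.04193 × 2.58 × 2999.1 = 324.44 mGal
Simple Bouguer anomaly = 374.89 − (324.44) = 50.45 mGal
Complete Bouguer anomaly = 50.45 + 1.35 = 51.80 mGal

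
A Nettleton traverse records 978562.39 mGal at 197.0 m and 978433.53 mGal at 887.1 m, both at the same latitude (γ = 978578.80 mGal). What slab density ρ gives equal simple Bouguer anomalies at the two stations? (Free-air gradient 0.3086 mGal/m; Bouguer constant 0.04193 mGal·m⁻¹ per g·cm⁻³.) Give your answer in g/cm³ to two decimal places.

2.91

Δg_obs = 978433.53 − 978562.39 = -128.86 mGal over Δh = 887.1 − 197.0 = 690.1 m
Equal Bouguer anomalies ⇒ Δg_obs + (0.3086 − 0.04193ρ)·Δh = 0
0.3086 − 0.04193ρ = −Δg_obs/Δh = 0.18673
ρ = (0.3086 − 0.18673) / 0.04193 = 2.91 g/cm³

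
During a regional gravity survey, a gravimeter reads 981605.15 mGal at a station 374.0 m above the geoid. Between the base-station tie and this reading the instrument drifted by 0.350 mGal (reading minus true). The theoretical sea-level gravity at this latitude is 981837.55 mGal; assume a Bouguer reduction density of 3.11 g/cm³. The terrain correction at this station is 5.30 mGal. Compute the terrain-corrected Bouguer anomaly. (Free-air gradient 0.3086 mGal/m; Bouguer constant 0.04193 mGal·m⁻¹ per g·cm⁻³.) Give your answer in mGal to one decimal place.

-160.8

Drift-corrected reading = 981605.15 − (0.350) = 981604.800 mGal
Free-air correction = 0.3086 × 374.0 = 115.42 mGal
Free-air anomaly = 981604.800 − 981837.55 + (115.42) = -117.330 mGal
Bouguer slab correction = 0.04193 × 3.11 × 374.0 = 48.77 mGal
Simple Bouguer anomaly = -117.330 − (48.77) = -166.100 mGal
Complete Bouguer anomaly = -166.100 + 5.30 = -160.800 mGal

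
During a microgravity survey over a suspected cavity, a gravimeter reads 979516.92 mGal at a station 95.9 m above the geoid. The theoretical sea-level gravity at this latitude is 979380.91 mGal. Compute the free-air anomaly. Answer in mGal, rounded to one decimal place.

165.6

Free-air correction = 0.3086 × 95.9 = 29.59 mGal
Free-air anomaly = 979516.92 − 979380.91 + (29.59) = 165.60 mGal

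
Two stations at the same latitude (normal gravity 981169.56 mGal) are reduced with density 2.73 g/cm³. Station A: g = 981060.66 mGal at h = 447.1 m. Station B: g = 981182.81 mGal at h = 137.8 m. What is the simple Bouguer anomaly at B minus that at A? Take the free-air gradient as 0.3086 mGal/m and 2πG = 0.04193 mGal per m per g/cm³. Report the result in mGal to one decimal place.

62.1

Δg_SB(A) = 981060.66 − 981169.56 + 0.3086×447.1 − 0.04193×2.73×447.1 = -22.10 mGal
Δg_SB(B) = 981182.81 − 981169.56 + 0.3086×137.8 − 0.04193×2.73×137.8 = 40.00 mGal
Difference = 40.00 − (-22.10) = 62.10 mGal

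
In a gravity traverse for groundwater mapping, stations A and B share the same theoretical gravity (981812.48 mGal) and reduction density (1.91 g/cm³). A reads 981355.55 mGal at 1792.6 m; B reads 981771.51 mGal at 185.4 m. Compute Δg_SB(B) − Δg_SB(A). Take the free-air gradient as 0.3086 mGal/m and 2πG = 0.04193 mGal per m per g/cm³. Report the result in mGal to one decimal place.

Δg_SB(A) = 981355.55 − 981812.48 + 0.3086×1792.6 − 0.04193×1.91×1792.6 = -47.30 mGal
Δg_SB(B) = 981771.51 − 981812.48 + 0.3086×185.4 − 0.04193×1.91×185.4 = 1.40 mGal
Difference = 1.40 − (-47.30) = 48.70 mGal

48.7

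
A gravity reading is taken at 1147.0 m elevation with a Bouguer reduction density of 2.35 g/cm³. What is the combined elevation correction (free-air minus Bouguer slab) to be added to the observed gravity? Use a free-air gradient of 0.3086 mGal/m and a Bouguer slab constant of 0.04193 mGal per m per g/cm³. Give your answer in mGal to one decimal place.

Combined gradient = 0.3086 − 0.04193 × 2.35 = 0.2100645 mGal/m
Combined elevation correction = 0.2100645 × 1147.0 = 240.9 mGal

240.9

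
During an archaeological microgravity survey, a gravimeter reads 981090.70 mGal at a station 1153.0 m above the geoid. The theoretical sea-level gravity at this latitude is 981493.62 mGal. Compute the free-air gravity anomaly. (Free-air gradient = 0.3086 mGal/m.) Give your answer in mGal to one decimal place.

Free-air correction = 0.3086 × 1153.0 = 355.82 mGal
Free-air anomaly = 981090.70 − 981493.62 + (355.82) = -47.10 mGal

-47.1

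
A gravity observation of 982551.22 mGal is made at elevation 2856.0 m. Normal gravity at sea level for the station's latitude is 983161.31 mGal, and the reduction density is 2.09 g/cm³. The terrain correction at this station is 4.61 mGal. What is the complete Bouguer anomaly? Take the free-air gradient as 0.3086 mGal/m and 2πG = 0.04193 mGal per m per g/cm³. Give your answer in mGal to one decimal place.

Free-air correction = 0.3086 × 2856.0 = 881.36 mGal
Free-air anomaly = 982551.22 − 983161.31 + (881.36) = 271.27 mGal
Bouguer slab correction = 0.04193 × 2.09 × 2856.0 = 250.28 mGal
Simple Bouguer anomaly = 271.27 − (250.28) = 20.99 mGal
Complete Bouguer anomaly = 20.99 + 4.61 = 25.60 mGal

25.6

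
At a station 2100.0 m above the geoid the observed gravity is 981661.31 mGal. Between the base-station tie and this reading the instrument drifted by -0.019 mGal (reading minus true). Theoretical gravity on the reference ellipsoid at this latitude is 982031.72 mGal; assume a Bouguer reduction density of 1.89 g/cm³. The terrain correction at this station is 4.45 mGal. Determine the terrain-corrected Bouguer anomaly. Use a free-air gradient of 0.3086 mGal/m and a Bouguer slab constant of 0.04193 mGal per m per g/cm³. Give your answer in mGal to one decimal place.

Drift-corrected reading = 981661.31 − (-0.019) = 981661.329 mGal
Free-air correction = 0.3086 × 2100.0 = 648.06 mGal
Free-air anomaly = 981661.329 − 982031.72 + (648.06) = 277.669 mGal
Bouguer slab correction = 0.04193 × 1.89 × 2100.0 = 166.42 mGal
Simple Bouguer anomaly = 277.669 − (166.42) = 111.249 mGal
Complete Bouguer anomaly = 111.249 + 4.45 = 115.699 mGal

115.7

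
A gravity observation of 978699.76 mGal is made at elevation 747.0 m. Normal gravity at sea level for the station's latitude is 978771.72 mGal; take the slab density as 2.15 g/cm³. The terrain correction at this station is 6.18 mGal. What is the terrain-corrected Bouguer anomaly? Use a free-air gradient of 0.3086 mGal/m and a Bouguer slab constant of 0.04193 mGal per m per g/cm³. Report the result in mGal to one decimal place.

Free-air correction = 0.3086 × 747.0 = 230.52 mGal
Free-air anomaly = 978699.76 − 978771.72 + (230.52) = 158.56 mGal
Bouguer slab correction = 0.04193 × 2.15 × 747.0 = 67.34 mGal
Simple Bouguer anomaly = 158.56 − (67.34) = 91.22 mGal
Complete Bouguer anomaly = 91.22 + 6.18 = 97.40 mGal

97.4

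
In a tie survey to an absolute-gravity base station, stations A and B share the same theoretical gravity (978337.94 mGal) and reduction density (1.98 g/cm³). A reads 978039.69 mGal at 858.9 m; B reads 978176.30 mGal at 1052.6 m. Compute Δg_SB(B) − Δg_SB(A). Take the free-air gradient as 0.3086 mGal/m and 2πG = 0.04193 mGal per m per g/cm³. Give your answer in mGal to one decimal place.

Δg_SB(A) = 978039.69 − 978337.94 + 0.3086×858.9 − 0.04193×1.98×858.9 = -104.50 mGal
Δg_SB(B) = 978176.30 − 978337.94 + 0.3086×1052.6 − 0.04193×1.98×1052.6 = 75.80 mGal
Difference = 75.80 − (-104.50) = 180.30 mGal

180.3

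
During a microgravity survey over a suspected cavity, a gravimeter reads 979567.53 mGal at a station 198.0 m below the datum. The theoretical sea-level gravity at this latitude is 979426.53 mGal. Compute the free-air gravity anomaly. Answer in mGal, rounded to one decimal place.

79.9

Free-air correction = 0.3086 × -198.0 = -61.10 mGal
Free-air anomaly = 979567.53 − 979426.53 + (-61.10) = 79.90 mGal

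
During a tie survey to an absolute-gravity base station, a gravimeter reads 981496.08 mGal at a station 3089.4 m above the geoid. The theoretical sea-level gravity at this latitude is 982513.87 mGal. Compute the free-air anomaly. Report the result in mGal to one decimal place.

-64.4

Free-air correction = 0.3086 × 3089.4 = 953.39 mGal
Free-air anomaly = 981496.08 − 982513.87 + (953.39) = -64.40 mGal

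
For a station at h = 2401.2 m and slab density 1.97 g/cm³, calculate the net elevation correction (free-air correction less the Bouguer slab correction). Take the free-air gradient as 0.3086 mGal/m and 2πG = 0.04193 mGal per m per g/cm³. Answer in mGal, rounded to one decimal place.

Combined gradient = 0.3086 − 0.04193 × 1.97 = 0.2259979 mGal/m
Combined elevation correction = 0.2259979 × 2401.2 = 542.7 mGal

542.7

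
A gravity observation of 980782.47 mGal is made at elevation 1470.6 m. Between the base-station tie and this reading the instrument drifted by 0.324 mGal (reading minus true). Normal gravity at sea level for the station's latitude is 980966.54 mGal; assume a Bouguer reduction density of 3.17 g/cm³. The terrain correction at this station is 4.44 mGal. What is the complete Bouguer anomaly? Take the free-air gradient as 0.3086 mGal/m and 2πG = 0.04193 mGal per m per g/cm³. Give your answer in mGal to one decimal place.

Drift-corrected reading = 980782.47 − (0.324) = 980782.146 mGal
Free-air correction = 0.3086 × 1470.6 = 453.83 mGal
Free-air anomaly = 980782.146 − 980966.54 + (453.83) = 269.436 mGal
Bouguer slab correction = 0.04193 × 3.17 × 1470.6 = 195.47 mGal
Simple Bouguer anomaly = 269.436 − (195.47) = 73.966 mGal
Complete Bouguer anomaly = 73.966 + 4.44 = 78.406 mGal

78.4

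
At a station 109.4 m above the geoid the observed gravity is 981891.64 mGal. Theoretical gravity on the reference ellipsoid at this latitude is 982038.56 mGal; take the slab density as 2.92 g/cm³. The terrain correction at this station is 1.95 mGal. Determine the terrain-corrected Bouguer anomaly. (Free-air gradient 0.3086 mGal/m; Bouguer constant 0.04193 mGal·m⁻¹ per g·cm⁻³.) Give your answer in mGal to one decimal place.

Free-air correction = 0.3086 × 109.4 = 33.76 mGal
Free-air anomaly = 981891.64 − 982038.56 + (33.76) = -113.16 mGal
Bouguer slab correction = 0.04193 × 2.92 × 109.4 = 13.39 mGal
Simple Bouguer anomaly = -113.16 − (13.39) = -126.55 mGal
Complete Bouguer anomaly = -126.55 + 1.95 = -124.60 mGal

-124.6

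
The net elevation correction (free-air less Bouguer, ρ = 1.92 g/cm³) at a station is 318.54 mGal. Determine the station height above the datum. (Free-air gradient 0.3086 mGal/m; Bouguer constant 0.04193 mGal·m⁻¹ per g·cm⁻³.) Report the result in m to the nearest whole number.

1397

Combined gradient = 0.3086 − 0.04193 × 1.92 = 0.2280944 mGal/m
h = 318.54 / 0.2280944 = 1396.53 m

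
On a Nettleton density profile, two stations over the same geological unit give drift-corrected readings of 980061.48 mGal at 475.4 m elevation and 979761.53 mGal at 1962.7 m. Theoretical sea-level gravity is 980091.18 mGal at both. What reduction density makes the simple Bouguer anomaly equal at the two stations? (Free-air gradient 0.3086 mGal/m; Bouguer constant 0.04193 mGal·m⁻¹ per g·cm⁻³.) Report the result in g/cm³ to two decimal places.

Δg_obs = 979761.53 − 980061.48 = -299.95 mGal over Δh = 1962.7 − 475.4 = 1487.3 m
Equal Bouguer anomalies ⇒ Δg_obs + (0.3086 − 0.04193ρ)·Δh = 0
0.3086 − 0.04193ρ = −Δg_obs/Δh = 0.20167
ρ = (0.3086 − 0.20167) / 0.04193 = 2.55 g/cm³

2.55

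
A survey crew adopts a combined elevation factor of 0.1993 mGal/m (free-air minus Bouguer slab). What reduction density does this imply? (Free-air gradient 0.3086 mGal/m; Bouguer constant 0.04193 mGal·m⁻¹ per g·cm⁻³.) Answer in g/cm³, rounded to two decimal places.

2.61

0.1993 = 0.3086 − 0.04193 × ρ
ρ = (0.3086 − 0.1993) / 0.04193 = 2.61 g/cm³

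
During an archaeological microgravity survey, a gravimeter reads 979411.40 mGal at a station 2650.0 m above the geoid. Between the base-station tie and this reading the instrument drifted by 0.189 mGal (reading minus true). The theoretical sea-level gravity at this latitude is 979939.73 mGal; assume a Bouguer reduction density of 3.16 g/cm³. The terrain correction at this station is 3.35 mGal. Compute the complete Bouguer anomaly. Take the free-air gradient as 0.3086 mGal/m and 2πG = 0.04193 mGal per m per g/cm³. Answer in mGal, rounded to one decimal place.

Drift-corrected reading = 979411.40 − (0.189) = 979411.211 mGal
Free-air correction = 0.3086 × 2650.0 = 817.79 mGal
Free-air anomaly = 979411.211 − 979939.73 + (817.79) = 289.271 mGal
Bouguer slab correction = 0.04193 × 3.16 × 2650.0 = 351.12 mGal
Simple Bouguer anomaly = 289.271 − (351.12) = -61.849 mGal
Complete Bouguer anomaly = -61.849 + 3.35 = -58.499 mGal

-58.5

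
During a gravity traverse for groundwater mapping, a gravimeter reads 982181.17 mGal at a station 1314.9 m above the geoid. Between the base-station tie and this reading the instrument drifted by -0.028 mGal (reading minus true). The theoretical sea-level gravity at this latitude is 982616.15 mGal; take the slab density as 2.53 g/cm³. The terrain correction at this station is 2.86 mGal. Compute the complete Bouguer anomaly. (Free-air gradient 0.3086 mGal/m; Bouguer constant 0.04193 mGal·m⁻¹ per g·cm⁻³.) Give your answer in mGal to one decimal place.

-165.8

Drift-corrected reading = 982181.17 − (-0.028) = 982181.198 mGal
Free-air correction = 0.3086 × 1314.9 = 405.78 mGal
Free-air anomaly = 982181.198 − 982616.15 + (405.78) = -29.172 mGal
Bouguer slab correction = 0.04193 × 2.53 × 1314.9 = 139.49 mGal
Simple Bouguer anomaly = -29.172 − (139.49) = -168.662 mGal
Complete Bouguer anomaly = -168.662 + 2.86 = -165.802 mGal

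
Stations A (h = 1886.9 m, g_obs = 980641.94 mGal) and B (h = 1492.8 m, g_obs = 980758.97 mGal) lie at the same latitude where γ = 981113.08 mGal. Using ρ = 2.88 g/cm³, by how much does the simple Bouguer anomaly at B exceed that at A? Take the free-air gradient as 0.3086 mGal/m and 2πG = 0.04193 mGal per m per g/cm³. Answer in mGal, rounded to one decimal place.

43.0

Δg_SB(A) = 980641.94 − 981113.08 + 0.3086×1886.9 − 0.04193×2.88×1886.9 = -116.70 mGal
Δg_SB(B) = 980758.97 − 981113.08 + 0.3086×1492.8 − 0.04193×2.88×1492.8 = -73.70 mGal
Difference = -73.70 − (-116.70) = 43.00 mGal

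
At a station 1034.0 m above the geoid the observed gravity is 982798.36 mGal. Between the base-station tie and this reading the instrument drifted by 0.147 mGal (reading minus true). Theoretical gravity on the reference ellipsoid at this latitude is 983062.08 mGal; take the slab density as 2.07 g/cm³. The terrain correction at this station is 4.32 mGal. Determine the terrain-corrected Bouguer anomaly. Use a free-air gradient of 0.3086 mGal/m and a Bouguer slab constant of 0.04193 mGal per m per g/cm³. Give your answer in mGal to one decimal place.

-30.2

Drift-corrected reading = 982798.36 − (0.147) = 982798.213 mGal
Free-air correction = 0.3086 × 1034.0 = 319.09 mGal
Free-air anomaly = 982798.213 − 983062.08 + (319.09) = 55.223 mGal
Bouguer slab correction = 0.04193 × 2.07 × 1034.0 = 89.75 mGal
Simple Bouguer anomaly = 55.223 − (89.75) = -34.527 mGal
Complete Bouguer anomaly = -34.527 + 4.32 = -30.207 mGal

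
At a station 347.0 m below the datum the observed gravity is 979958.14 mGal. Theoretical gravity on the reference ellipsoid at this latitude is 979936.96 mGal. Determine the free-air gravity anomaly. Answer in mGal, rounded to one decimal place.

Free-air correction = 0.3086 × -347.0 = -107.08 mGal
Free-air anomaly = 979958.14 − 979936.96 + (-107.08) = -85.90 mGal

-85.9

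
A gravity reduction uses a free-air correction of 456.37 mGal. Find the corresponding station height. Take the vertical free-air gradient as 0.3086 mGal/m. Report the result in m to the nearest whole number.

h = 456.37 / 0.3086 = 1478.84 m

1479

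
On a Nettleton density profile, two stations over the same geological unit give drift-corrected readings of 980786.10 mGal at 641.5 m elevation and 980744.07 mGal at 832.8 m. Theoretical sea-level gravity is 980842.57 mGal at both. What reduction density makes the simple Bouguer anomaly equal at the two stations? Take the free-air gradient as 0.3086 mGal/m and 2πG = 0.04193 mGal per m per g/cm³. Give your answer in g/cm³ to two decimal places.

Δg_obs = 980744.07 − 980786.10 = -42.03 mGal over Δh = 832.8 − 641.5 = 191.3 m
Equal Bouguer anomalies ⇒ Δg_obs + (0.3086 − 0.04193ρ)·Δh = 0
0.3086 − 0.04193ρ = −Δg_obs/Δh = 0.21971
ρ = (0.3086 − 0.21971) / 0.04193 = 2.12 g/cm³

2.12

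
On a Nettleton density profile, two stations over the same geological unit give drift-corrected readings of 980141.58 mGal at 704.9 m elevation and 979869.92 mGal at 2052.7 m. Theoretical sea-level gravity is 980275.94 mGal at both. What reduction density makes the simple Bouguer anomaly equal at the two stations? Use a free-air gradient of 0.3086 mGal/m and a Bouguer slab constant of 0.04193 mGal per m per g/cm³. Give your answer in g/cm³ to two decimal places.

2.55

Δg_obs = 979869.92 − 980141.58 = -271.66 mGal over Δh = 2052.7 − 704.9 = 1347.8 m
Equal Bouguer anomalies ⇒ Δg_obs + (0.3086 − 0.04193ρ)·Δh = 0
0.3086 − 0.04193ρ = −Δg_obs/Δh = 0.20156
ρ = (0.3086 − 0.20156) / 0.04193 = 2.55 g/cm³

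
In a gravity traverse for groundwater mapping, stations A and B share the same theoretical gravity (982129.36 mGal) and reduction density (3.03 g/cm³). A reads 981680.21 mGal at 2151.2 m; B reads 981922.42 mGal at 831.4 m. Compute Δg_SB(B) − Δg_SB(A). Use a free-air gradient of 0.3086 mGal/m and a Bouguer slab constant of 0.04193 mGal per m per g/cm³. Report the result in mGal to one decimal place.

Δg_SB(A) = 981680.21 − 982129.36 + 0.3086×2151.2 − 0.04193×3.03×2151.2 = -58.60 mGal
Δg_SB(B) = 981922.42 − 982129.36 + 0.3086×831.4 − 0.04193×3.03×831.4 = -56.00 mGal
Difference = -56.00 − (-58.60) = 2.60 mGal

2.6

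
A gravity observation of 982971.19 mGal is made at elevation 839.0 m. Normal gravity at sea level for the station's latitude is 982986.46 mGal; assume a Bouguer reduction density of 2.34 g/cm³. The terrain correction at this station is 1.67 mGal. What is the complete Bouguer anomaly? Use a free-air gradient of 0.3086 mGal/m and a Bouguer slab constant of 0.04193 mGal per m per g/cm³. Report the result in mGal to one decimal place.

163.0

Free-air correction = 0.3086 × 839.0 = 258.92 mGal
Free-air anomaly = 982971.19 − 982986.46 + (258.92) = 243.65 mGal
Bouguer slab correction = 0.04193 × 2.34 × 839.0 = 82.32 mGal
Simple Bouguer anomaly = 243.65 − (82.32) = 161.33 mGal
Complete Bouguer anomaly = 161.33 + 1.67 = 163.00 mGal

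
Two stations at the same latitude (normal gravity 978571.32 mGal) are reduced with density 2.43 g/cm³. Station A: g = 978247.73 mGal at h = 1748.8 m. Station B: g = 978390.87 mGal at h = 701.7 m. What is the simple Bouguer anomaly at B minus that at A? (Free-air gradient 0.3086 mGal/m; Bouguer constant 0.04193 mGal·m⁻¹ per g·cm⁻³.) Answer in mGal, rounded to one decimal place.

-73.3

Δg_SB(A) = 978247.73 − 978571.32 + 0.3086×1748.8 − 0.04193×2.43×1748.8 = 37.90 mGal
Δg_SB(B) = 978390.87 − 978571.32 + 0.3086×701.7 − 0.04193×2.43×701.7 = -35.40 mGal
Difference = -35.40 − (37.90) = -73.30 mGal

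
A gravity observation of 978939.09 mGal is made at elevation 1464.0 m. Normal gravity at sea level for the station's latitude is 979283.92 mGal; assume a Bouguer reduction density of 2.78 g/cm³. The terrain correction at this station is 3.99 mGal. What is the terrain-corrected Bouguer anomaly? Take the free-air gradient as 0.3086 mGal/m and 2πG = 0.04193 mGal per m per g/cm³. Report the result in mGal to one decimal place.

Free-air correction = 0.3086 × 1464.0 = 451.79 mGal
Free-air anomaly = 978939.09 − 979283.92 + (451.79) = 106.96 mGal
Bouguer slab correction = 0.04193 × 2.78 × 1464.0 = 170.65 mGal
Simple Bouguer anomaly = 106.96 − (170.65) = -63.69 mGal
Complete Bouguer anomaly = -63.69 + 3.99 = -59.70 mGal

-59.7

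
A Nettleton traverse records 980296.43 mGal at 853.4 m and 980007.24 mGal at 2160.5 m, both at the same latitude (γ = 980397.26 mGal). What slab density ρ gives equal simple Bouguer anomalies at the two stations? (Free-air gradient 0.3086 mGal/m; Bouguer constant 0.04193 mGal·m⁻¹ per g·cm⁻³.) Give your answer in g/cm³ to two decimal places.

2.08

Δg_obs = 980007.24 − 980296.43 = -289.19 mGal over Δh = 2160.5 − 853.4 = 1307.1 m
Equal Bouguer anomalies ⇒ Δg_obs + (0.3086 − 0.04193ρ)·Δh = 0
0.3086 − 0.04193ρ = −Δg_obs/Δh = 0.22125
ρ = (0.3086 − 0.22125) / 0.04193 = 2.08 g/cm³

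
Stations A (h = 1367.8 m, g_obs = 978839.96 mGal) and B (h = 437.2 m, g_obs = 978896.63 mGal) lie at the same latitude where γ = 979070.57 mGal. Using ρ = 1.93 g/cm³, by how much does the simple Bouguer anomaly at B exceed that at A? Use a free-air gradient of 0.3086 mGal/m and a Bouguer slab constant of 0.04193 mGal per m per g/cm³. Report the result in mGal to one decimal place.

Δg_SB(A) = 978839.96 − 979070.57 + 0.3086×1367.8 − 0.04193×1.93×1367.8 = 80.80 mGal
Δg_SB(B) = 978896.63 − 979070.57 + 0.3086×437.2 − 0.04193×1.93×437.2 = -74.40 mGal
Difference = -74.40 − (80.80) = -155.20 mGal

-155.2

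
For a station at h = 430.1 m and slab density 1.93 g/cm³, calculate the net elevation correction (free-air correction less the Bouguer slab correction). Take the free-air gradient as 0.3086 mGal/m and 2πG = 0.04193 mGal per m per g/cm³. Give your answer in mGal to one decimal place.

97.9

Combined gradient = 0.3086 − 0.04193 × 1.93 = 0.2276751 mGal/m
Combined elevation correction = 0.2276751 × 430.1 = 97.9 mGal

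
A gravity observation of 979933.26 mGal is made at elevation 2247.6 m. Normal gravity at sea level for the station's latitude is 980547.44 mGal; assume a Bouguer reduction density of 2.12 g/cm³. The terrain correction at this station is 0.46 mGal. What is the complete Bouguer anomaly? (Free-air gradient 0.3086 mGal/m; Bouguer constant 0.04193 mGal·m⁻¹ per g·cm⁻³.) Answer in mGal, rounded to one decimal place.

-119.9

Free-air correction = 0.3086 × 2247.6 = 693.61 mGal
Free-air anomaly = 979933.26 − 980547.44 + (693.61) = 79.43 mGal
Bouguer slab correction = 0.04193 × 2.12 × 2247.6 = 199.79 mGal
Simple Bouguer anomaly = 79.43 − (199.79) = -120.36 mGal
Complete Bouguer anomaly = -120.36 + 0.46 = -119.90 mGal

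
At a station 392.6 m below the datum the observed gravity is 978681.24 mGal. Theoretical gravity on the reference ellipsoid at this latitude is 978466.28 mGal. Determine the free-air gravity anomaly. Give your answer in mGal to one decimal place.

Free-air correction = 0.3086 × -392.6 = -121.16 mGal
Free-air anomaly = 978681.24 − 978466.28 + (-121.16) = 93.80 mGal

93.8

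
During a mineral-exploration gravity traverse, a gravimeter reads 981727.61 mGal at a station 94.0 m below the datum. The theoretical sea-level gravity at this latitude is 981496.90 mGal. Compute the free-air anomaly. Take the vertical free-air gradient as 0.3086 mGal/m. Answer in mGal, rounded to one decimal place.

201.7

Free-air correction = 0.3086 × -94.0 = -29.01 mGal
Free-air anomaly = 981727.61 − 981496.90 + (-29.01) = 201.70 mGal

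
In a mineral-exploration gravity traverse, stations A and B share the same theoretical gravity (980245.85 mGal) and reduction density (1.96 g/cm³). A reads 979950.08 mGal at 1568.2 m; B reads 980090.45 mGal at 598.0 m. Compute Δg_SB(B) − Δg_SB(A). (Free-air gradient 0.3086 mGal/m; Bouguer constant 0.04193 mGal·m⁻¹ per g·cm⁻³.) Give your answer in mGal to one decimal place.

-79.3

Δg_SB(A) = 979950.08 − 980245.85 + 0.3086×1568.2 − 0.04193×1.96×1568.2 = 59.30 mGal
Δg_SB(B) = 980090.45 − 980245.85 + 0.3086×598.0 − 0.04193×1.96×598.0 = -20.00 mGal
Difference = -20.00 − (59.30) = -79.30 mGal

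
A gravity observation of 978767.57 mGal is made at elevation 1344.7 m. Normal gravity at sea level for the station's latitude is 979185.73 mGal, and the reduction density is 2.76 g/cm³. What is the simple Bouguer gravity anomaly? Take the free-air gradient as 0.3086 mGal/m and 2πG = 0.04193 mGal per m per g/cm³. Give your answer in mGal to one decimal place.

Free-air correction = 0.3086 × 1344.7 = 414.97 mGal
Free-air anomaly = 978767.57 − 979185.73 + (414.97) = -3.19 mGal
Bouguer slab correction = 0.04193 × 2.76 × 1344.7 = 155.62 mGal
Simple Bouguer anomaly = -3.19 − (155.62) = -158.81 mGal

-158.8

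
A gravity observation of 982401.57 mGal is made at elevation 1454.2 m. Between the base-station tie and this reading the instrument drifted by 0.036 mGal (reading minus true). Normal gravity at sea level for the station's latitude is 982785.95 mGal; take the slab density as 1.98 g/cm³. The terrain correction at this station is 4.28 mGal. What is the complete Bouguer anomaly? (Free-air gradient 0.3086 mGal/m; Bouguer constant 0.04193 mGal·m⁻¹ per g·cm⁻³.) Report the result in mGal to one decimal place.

-52.1

Drift-corrected reading = 982401.57 − (0.036) = 982401.534 mGal
Free-air correction = 0.3086 × 1454.2 = 448.77 mGal
Free-air anomaly = 982401.534 − 982785.95 + (448.77) = 64.354 mGal
Bouguer slab correction = 0.04193 × 1.98 × 1454.2 = 120.73 mGal
Simple Bouguer anomaly = 64.354 − (120.73) = -56.376 mGal
Complete Bouguer anomaly = -56.376 + 4.28 = -52.096 mGal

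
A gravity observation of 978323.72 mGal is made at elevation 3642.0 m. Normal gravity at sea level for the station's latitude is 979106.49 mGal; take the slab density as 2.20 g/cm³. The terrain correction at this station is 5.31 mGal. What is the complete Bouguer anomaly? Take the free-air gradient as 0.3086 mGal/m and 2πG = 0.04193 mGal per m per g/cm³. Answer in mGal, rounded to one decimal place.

10.5

Free-air correction = 0.3086 × 3642.0 = 1123.92 mGal
Free-air anomaly = 978323.72 − 979106.49 + (1123.92) = 341.15 mGal
Bouguer slab correction = 0.04193 × 2.20 × 3642.0 = 335.96 mGal
Simple Bouguer anomaly = 341.15 − (335.96) = 5.19 mGal
Complete Bouguer anomaly = 5.19 + 5.31 = 10.50 mGal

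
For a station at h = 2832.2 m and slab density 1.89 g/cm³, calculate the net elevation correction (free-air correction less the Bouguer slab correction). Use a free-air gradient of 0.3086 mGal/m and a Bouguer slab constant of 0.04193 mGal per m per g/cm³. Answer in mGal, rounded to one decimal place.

Combined gradient = 0.3086 − 0.04193 × 1.89 = 0.2293523 mGal/m
Combined elevation correction = 0.2293523 × 2832.2 = 649.6 mGal

649.6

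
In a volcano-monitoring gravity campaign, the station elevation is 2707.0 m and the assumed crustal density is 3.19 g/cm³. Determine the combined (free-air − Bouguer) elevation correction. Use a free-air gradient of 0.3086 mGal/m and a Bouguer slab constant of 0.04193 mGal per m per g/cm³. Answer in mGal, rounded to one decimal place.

473.3

Combined gradient = 0.3086 − 0.04193 × 3.19 = 0.1748433 mGal/m
Combined elevation correction = 0.1748433 × 2707.0 = 473.3 mGal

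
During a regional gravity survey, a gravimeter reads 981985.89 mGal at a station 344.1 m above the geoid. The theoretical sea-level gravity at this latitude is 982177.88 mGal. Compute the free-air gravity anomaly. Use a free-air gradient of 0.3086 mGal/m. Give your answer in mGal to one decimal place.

Free-air correction = 0.3086 × 344.1 = 106.19 mGal
Free-air anomaly = 981985.89 − 982177.88 + (106.19) = -85.80 mGal

-85.8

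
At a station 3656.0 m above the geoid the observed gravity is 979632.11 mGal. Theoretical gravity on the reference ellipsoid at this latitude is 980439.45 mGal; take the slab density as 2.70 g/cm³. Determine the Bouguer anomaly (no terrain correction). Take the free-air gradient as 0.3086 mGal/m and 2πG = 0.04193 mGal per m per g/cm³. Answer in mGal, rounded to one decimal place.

-93.0

Free-air correction = 0.3086 × 3656.0 = 1128.24 mGal
Free-air anomaly = 979632.11 − 980439.45 + (1128.24) = 320.90 mGal
Bouguer slab correction = 0.04193 × 2.70 × 3656.0 = 413.90 mGal
Simple Bouguer anomaly = 320.90 − (413.90) = -93.00 mGal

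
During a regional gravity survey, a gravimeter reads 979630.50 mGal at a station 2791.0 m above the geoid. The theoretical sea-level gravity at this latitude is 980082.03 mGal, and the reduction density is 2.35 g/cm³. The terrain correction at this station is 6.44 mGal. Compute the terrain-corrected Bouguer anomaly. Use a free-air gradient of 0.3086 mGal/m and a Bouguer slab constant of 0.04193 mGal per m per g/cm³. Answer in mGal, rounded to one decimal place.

141.2

Free-air correction = 0.3086 × 2791.0 = 861.30 mGal
Free-air anomaly = 979630.50 − 980082.03 + (861.30) = 409.77 mGal
Bouguer slab correction = 0.04193 × 2.35 × 2791.0 = 275.01 mGal
Simple Bouguer anomaly = 409.77 − (275.01) = 134.76 mGal
Complete Bouguer anomaly = 134.76 + 6.44 = 141.20 mGal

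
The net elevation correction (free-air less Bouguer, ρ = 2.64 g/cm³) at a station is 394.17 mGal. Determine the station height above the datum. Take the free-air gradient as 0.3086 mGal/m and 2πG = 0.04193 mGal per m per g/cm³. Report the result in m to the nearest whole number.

1992

Combined gradient = 0.3086 − 0.04193 × 2.64 = 0.1979048 mGal/m
h = 394.17 / 0.1979048 = 1991.72 m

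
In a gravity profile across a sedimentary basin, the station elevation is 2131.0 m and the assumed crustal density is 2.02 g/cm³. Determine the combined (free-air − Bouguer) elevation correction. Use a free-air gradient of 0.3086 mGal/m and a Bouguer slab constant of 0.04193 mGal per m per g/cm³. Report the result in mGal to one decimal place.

477.1

Combined gradient = 0.3086 − 0.04193 × 2.02 = 0.2239014 mGal/m
Combined elevation correction = 0.2239014 × 2131.0 = 477.1 mGal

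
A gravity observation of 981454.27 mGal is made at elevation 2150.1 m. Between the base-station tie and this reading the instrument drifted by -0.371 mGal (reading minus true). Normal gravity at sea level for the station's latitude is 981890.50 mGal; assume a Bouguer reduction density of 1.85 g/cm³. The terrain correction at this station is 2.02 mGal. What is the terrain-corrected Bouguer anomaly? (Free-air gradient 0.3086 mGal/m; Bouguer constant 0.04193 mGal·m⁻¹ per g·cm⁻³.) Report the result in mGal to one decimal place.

62.9

Drift-corrected reading = 981454.27 − (-0.371) = 981454.641 mGal
Free-air correction = 0.3086 × 2150.1 = 663.52 mGal
Free-air anomaly = 981454.641 − 981890.50 + (663.52) = 227.661 mGal
Bouguer slab correction = 0.04193 × 1.85 × 2150.1 = 166.78 mGal
Simple Bouguer anomaly = 227.661 − (166.78) = 60.881 mGal
Complete Bouguer anomaly = 60.881 + 2.02 = 62.901 mGal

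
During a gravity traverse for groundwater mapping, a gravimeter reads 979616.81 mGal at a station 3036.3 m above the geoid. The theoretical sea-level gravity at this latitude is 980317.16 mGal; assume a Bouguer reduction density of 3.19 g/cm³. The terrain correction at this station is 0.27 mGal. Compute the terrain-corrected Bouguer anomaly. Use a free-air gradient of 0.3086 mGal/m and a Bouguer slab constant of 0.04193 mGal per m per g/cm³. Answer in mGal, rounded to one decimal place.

-169.2

Free-air correction = 0.3086 × 3036.3 = 937.00 mGal
Free-air anomaly = 979616.81 − 980317.16 + (937.00) = 236.65 mGal
Bouguer slab correction = 0.04193 × 3.19 × 3036.3 = 406.13 mGal
Simple Bouguer anomaly = 236.65 − (406.13) = -169.48 mGal
Complete Bouguer anomaly = -169.48 + 0.27 = -169.21 mGal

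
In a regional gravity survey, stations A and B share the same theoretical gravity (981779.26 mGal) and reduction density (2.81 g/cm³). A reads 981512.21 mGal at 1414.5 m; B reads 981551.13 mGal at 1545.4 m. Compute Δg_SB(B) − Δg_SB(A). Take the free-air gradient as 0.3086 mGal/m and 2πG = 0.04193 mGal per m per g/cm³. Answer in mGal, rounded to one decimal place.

Δg_SB(A) = 981512.21 − 981779.26 + 0.3086×1414.5 − 0.04193×2.81×1414.5 = 2.80 mGal
Δg_SB(B) = 981551.13 − 981779.26 + 0.3086×1545.4 − 0.04193×2.81×1545.4 = 66.70 mGal
Difference = 66.70 − (2.80) = 63.90 mGal

63.9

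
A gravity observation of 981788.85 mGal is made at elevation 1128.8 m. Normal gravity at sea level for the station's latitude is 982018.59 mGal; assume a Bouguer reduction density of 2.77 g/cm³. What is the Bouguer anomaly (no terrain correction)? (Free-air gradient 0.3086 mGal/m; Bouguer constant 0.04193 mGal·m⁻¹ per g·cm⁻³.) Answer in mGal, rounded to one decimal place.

Free-air correction = 0.3086 × 1128.8 = 348.35 mGal
Free-air anomaly = 981788.85 − 982018.59 + (348.35) = 118.61 mGal
Bouguer slab correction = 0.04193 × 2.77 × 1128.8 = 131.11 mGal
Simple Bouguer anomaly = 118.61 − (131.11) = -12.50 mGal

-12.5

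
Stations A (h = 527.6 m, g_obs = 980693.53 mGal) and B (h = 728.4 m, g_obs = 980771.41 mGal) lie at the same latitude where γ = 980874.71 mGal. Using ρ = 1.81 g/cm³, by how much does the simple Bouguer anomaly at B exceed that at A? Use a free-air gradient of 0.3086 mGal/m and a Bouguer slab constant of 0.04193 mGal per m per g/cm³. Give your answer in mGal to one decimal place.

Δg_SB(A) = 980693.53 − 980874.71 + 0.3086×527.6 − 0.04193×1.81×527.6 = -58.40 mGal
Δg_SB(B) = 980771.41 − 980874.71 + 0.3086×728.4 − 0.04193×1.81×728.4 = 66.20 mGal
Difference = 66.20 − (-58.40) = 124.60 mGal

124.6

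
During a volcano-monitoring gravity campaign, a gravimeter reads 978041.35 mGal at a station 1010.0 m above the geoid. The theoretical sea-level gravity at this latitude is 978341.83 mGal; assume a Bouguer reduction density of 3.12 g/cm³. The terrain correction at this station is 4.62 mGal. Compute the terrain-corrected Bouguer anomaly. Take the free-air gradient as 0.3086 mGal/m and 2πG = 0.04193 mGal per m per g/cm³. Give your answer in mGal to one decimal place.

Free-air correction = 0.3086 × 1010.0 = 311.69 mGal
Free-air anomaly = 978041.35 − 978341.83 + (311.69) = 11.21 mGal
Bouguer slab correction = 0.04193 × 3.12 × 1010.0 = 132.13 mGal
Simple Bouguer anomaly = 11.21 − (132.13) = -120.92 mGal
Complete Bouguer anomaly = -120.92 + 4.62 = -116.30 mGal

-116.3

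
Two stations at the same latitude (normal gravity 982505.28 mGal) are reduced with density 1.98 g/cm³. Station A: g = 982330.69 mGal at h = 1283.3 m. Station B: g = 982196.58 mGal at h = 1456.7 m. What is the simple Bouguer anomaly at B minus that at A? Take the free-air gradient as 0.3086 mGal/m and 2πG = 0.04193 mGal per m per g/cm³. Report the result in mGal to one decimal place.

Δg_SB(A) = 982330.69 − 982505.28 + 0.3086×1283.3 − 0.04193×1.98×1283.3 = 114.90 mGal
Δg_SB(B) = 982196.58 − 982505.28 + 0.3086×1456.7 − 0.04193×1.98×1456.7 = 19.90 mGal
Difference = 19.90 − (114.90) = -95.00 mGal

-95.0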